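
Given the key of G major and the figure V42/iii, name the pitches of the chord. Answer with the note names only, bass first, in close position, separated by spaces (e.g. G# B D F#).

E F# A# C#

The slash means an applied dominant: we want the dominant of iii. In G major, iii is B minor, and its dominant is built on F#.
Building a dominant seventh chord on F# gives F#-A#-C#-E.
The figured bass 42 indicates third inversion, placing the seventh (E) in the bass: E-F#-A#-C#.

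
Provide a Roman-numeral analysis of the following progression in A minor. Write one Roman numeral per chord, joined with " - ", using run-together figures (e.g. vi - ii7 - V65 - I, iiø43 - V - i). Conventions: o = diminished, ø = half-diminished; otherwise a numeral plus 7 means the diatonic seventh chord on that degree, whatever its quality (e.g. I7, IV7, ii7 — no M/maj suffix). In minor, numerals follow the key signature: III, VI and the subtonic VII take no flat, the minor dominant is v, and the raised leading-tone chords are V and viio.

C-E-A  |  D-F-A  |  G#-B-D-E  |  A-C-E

i6 - iv - V65 - i

C-E-A has root A, degree 1 in A minor, so i6.
D-F-A: minor triad on D = scale degree 4 → iv.
G#-B-D-E: root E is the dominant; dominant seventh chord there is V65.
A-C-E: minor triad on A = scale degree 1 → i.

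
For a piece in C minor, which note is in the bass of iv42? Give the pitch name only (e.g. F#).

Eb

iv in C minor has root F; the chord is F-Ab-C-Eb.
The figure 42 means third inversion — the seventh is in the bass.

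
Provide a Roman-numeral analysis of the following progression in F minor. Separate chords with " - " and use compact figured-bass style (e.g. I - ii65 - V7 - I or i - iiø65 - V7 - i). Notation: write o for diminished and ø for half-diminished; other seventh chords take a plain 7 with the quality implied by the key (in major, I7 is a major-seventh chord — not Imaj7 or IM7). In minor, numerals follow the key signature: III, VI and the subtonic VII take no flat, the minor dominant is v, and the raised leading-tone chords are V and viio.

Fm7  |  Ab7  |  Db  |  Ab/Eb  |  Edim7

i7 - V7/VI - VI - III64 - viio7

Fm7: minor seventh chord on F = scale degree 1 → i7.
Ab7 is the secondary dominant of VI (dominant seventh chord on Ab): V7/VI.
Db: root Db is the submediant; major triad there is VI.
Ab/Eb: root Ab is the mediant; major triad there is III64.
Edim7: root E is the leading tone; fully diminished seventh chord there is viio7.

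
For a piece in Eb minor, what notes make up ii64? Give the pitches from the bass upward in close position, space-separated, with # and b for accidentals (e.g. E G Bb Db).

ii64 is the minor supertonic, borrowed from the parallel major (the Dorian ii). In Eb minor that root is F.
So the chord is F-Ab-C.
With the 64 figure the chord is in second inversion; from the bass C upward in close position it reads C-F-Ab.

C F Ab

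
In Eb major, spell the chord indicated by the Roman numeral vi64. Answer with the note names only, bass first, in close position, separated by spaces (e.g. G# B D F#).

G C Eb

The numeral's case and figure indicate a minor triad. In Eb major its root, the submediant, is C.
Stacking thirds from C gives C-Eb-G.
The figured bass 64 indicates second inversion, placing the fifth (G) in the bass: G-C-Eb.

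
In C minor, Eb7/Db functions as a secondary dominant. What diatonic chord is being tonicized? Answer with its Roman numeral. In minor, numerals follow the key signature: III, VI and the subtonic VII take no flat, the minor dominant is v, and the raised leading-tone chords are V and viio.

VI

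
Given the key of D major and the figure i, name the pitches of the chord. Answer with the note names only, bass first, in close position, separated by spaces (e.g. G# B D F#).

D F A

i is the minor tonic, borrowed from the parallel minor. In D major that root is D.
So the chord is D-F-A.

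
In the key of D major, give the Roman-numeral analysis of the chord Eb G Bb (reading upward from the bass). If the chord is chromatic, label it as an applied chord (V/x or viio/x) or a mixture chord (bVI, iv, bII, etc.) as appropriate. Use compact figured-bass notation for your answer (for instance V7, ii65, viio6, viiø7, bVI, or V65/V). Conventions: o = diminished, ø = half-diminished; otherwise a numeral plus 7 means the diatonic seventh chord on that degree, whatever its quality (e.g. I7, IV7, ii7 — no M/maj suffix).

bII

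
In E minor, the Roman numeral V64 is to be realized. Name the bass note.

V in E minor has root B; the chord is B-D#-F#.
The figure 64 means second inversion — the fifth is in the bass.

F#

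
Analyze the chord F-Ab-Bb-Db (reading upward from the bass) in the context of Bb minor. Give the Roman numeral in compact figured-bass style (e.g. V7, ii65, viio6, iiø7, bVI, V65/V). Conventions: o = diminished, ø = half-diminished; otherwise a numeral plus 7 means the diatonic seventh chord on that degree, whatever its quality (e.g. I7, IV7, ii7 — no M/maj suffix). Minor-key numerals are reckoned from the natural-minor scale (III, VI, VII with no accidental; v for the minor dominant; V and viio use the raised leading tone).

The pitches Bb-Db-F-Ab form a minor seventh chord rooted on Bb.
In Bb minor, Bb is the tonic; the diatonic minor seventh chord there is i7.
With F in the bass the chord is in second inversion, so the figured bass is 43.

i43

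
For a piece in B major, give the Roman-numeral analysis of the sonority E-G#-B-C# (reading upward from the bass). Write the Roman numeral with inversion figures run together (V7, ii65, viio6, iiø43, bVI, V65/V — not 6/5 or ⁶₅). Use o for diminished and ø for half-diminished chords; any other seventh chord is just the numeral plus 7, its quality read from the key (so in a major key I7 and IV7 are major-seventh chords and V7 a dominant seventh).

ii65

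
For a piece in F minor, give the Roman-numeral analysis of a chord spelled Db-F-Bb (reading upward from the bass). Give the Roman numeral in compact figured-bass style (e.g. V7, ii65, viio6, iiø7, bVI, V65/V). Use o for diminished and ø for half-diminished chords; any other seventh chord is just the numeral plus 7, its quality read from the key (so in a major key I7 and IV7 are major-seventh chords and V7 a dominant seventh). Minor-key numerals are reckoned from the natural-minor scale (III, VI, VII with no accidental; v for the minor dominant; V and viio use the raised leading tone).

iv6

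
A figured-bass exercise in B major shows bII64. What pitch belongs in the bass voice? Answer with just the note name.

G

bII in B major has root C; the chord is C-E-G.
The figure 64 means second inversion — the fifth is in the bass.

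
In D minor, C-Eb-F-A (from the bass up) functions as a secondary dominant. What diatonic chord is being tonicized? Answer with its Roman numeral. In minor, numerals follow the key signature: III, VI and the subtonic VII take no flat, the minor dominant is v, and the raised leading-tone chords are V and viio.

VI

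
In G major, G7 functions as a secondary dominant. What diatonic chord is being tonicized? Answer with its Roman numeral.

IV

The chord is a dominant seventh chord on G.
A dominant resolves down a perfect fifth: G → C. In G major, C is scale degree 4, i.e. IV.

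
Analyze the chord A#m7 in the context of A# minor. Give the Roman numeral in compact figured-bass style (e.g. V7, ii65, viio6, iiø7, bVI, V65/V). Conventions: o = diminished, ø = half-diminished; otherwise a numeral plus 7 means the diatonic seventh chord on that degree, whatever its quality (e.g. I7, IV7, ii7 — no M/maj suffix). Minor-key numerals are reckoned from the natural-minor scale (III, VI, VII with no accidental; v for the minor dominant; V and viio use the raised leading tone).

Stacked in thirds the chord is A#-C#-E#-G#: a minor seventh chord on A#.
A# is scale degree 1 in A# minor, and a minor seventh chord on that degree is written i7.

i7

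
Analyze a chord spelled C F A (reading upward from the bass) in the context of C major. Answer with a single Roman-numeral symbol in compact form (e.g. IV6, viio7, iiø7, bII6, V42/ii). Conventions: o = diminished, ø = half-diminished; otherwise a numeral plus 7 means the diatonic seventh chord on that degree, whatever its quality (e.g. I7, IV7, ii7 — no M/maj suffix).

IV64

The pitches F-A-C form a major triad rooted on F.
F is scale degree 4 in C major, and a major triad on that degree is written IV.
With C in the bass the chord is in second inversion, so the figured bass is 64.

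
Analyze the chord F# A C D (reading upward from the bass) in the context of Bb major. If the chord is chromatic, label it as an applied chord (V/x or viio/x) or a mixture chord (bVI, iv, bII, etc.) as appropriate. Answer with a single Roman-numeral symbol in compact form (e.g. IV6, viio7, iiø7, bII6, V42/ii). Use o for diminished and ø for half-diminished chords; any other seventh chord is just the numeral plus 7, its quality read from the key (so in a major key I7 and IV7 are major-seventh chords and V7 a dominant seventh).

Stacked in thirds the chord is D-F#-A-C: a dominant seventh chord on D.
D is not a diatonic chord root with this quality in Bb major, but it lies a perfect fifth above G (vi), so the chord functions as an applied dominant of vi.
With F# in the bass the chord is in first inversion, so the figured bass is 65.

V65/vi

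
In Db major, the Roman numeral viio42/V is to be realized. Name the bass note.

The applied chord viio42/V is rooted on G: G-Bb-Db-Fb.
The figure 42 means third inversion — the seventh is in the bass.

Fb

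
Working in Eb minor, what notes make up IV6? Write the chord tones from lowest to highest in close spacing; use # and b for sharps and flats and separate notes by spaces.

C Eb Ab

Scale degree 4 in Eb minor is Ab; here the chord built on it is altered to a major triad. IV6 is the major subdominant, borrowed from the parallel major.
So the chord is Ab-C-Eb.
With the 6 figure the chord is in first inversion; from the bass C upward in close position it reads C-Eb-Ab.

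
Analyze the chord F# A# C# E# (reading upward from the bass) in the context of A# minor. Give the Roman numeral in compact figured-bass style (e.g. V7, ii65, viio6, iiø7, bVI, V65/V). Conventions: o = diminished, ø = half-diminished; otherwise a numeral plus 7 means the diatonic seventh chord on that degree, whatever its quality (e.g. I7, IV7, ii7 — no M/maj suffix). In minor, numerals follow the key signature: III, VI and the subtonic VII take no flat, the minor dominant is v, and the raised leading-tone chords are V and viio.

VI7

Stacked in thirds the chord is F#-A#-C#-E#: a major seventh chord on F#.
F# is scale degree 6 in A# minor, and a major seventh chord on that degree is written VI7.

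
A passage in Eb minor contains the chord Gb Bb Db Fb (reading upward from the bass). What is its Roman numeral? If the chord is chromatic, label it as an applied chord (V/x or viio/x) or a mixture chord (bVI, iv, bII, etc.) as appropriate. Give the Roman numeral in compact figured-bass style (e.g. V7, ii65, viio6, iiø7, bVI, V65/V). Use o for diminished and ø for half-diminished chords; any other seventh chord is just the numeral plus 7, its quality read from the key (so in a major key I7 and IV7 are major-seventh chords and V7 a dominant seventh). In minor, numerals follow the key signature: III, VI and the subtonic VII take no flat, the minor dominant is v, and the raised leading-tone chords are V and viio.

Stacked in thirds the chord is Gb-Bb-Db-Fb: a dominant seventh chord on Gb.
Gb is not a diatonic chord root with this quality in Eb minor, but it lies a perfect fifth above Cb (VI), so the chord functions as an applied dominant of VI.

V7/VI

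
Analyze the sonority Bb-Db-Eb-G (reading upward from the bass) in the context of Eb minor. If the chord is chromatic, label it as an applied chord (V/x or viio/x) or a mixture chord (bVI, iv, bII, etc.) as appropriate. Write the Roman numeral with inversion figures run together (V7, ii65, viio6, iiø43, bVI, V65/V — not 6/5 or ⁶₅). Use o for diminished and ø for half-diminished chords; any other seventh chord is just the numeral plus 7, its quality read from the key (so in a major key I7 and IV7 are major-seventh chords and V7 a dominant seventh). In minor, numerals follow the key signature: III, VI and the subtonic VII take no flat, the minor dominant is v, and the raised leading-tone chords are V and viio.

Stacked in thirds the chord is Eb-G-Bb-Db: a dominant seventh chord on Eb.
Eb is not a diatonic chord root with this quality in Eb minor, but it lies a perfect fifth above Ab (iv), so the chord functions as an applied dominant of iv.
With Bb in the bass the chord is in second inversion, so the figured bass is 43.

V43/iv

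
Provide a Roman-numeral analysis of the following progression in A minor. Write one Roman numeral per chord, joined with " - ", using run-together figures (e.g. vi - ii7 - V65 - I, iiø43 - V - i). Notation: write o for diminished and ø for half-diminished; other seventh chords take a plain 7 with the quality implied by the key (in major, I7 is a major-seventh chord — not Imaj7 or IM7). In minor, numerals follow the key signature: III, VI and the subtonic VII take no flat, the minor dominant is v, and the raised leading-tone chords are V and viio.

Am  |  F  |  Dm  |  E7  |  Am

i - VI - iv - V7 - i

Am: minor triad on A = scale degree 1 → i.
F has root F, degree 6 in A minor, so VI.
Dm: minor triad on D = scale degree 4 → iv.
E7 has root E, degree 5 in A minor, so V7.
Am: minor triad on A = scale degree 1 → i.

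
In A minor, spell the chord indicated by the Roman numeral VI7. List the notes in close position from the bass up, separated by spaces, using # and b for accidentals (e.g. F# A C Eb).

F A C E

The numeral's case and figure indicate a major seventh chord. In A minor its root, the submediant, is F.
Stacking thirds from F gives F-A-C-E.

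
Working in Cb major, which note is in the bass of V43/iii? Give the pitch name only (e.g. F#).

F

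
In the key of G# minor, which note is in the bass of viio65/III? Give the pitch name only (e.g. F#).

C#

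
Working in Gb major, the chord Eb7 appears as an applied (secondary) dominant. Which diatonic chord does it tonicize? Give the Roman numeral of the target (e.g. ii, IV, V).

The chord is a dominant seventh chord on Eb.
A dominant resolves down a perfect fifth: Eb → Ab. In Gb major, Ab is scale degree 2, i.e. ii.

ii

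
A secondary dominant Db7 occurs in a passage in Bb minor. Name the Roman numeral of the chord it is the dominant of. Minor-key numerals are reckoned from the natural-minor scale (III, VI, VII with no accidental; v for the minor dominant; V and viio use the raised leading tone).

The chord is a dominant seventh chord on Db.
A dominant resolves down a perfect fifth: Db → Gb. In Bb minor, Gb is scale degree 6, i.e. VI.

VI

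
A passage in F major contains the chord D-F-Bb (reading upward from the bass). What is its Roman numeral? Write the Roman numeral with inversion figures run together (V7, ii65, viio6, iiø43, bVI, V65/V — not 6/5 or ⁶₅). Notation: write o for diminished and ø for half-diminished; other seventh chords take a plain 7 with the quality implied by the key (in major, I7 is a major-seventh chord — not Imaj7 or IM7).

IV6

The pitches Bb-D-F form a major triad rooted on Bb.
Bb is scale degree 4 in F major, and a major triad on that degree is written IV.
With D in the bass the chord is in first inversion, so the figured bass is 6.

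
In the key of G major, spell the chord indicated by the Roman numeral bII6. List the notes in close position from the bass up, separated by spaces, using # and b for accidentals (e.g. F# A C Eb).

C Eb Ab

Scale degree 2 in G major is A; lowering it a half step gives Ab. bII6 is the Neapolitan sixth — a major triad on the lowered second degree, here in its customary first inversion.
So the chord is Ab-C-Eb.
The figured bass 6 indicates first inversion, placing the third (C) in the bass: C-Eb-Ab.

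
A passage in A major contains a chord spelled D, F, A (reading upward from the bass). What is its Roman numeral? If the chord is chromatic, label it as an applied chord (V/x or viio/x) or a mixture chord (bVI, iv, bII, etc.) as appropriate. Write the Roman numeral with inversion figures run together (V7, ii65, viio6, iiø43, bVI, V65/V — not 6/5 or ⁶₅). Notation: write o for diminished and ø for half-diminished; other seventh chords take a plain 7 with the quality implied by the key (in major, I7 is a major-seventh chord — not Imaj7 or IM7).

Stacked in thirds the chord is D-F-A: a minor triad on D.
D is the fourth degree of A major. This is the minor subdominant, borrowed from the parallel minor.

iv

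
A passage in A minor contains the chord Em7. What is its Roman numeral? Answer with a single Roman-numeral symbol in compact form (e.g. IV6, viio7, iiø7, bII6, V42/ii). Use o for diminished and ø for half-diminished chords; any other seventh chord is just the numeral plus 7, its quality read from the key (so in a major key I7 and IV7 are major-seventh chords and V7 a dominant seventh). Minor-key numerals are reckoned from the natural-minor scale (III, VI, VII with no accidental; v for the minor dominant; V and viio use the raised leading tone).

v7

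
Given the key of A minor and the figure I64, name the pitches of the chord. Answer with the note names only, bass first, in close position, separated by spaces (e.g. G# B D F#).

Scale degree 1 in A minor is A; here the chord built on it is altered to a major triad. I64 is the major tonic (Picardy third), borrowed from the parallel major.
So the chord is A-C#-E.
With the 64 figure the chord is in second inversion; from the bass E upward in close position it reads E-A-C#.

E A C#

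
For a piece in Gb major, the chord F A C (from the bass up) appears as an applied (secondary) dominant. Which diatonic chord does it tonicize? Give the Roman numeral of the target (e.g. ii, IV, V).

iii

The chord is a major triad on F.
A dominant resolves down a perfect fifth: F → Bb. In Gb major, Bb is scale degree 3, i.e. iii.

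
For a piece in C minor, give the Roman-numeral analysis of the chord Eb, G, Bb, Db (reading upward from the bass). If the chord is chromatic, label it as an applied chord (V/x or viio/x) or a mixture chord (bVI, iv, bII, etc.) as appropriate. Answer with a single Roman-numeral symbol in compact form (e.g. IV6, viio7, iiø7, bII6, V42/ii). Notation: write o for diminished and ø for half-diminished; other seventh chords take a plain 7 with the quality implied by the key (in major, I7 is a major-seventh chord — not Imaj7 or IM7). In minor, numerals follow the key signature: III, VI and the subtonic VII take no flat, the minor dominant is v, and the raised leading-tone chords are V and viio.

V7/VI

The pitches Eb-G-Bb-Db form a dominant seventh chord rooted on Eb.
Eb is not a diatonic chord root with this quality in C minor, but it lies a perfect fifth above Ab (VI), so the chord functions as an applied dominant of VI.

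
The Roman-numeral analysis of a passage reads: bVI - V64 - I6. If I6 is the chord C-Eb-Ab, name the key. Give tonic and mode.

Ab major

The chord Ab/C is a major triad rooted on Ab; its label is I6.
If Ab is scale degree 1 and the mode makes that degree carry a major triad, the tonic is Ab and the mode is major.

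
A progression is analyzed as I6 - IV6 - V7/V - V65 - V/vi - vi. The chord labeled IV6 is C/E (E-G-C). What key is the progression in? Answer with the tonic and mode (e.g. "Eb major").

G major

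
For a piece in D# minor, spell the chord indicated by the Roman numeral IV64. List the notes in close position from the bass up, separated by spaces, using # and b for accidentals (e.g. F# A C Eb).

IV64 is the major subdominant, borrowed from the parallel major. In D# minor that root is G#.
So the chord is G#-B#-D#.
The figured bass 64 indicates second inversion, placing the fifth (D#) in the bass: D#-G#-B#.

D# G# B#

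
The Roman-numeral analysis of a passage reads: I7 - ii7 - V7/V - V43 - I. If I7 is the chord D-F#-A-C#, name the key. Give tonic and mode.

D major

I7 is given as D-F#-A-C# — a major seventh chord with root D.
If D is scale degree 1 and the mode makes that degree carry a major seventh chord, the tonic is D and the mode is major.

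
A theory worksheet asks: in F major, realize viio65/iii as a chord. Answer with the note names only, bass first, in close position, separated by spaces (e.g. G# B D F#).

The slash marks an applied leading-tone chord: viio of iii. In F major, iii is A, so the leading tone to it is G#, a half step below.
Building a fully diminished seventh chord on G# gives G#-B-D-F.
The figured bass 65 indicates first inversion, placing the third (B) in the bass: B-D-F-G#.

B D F G#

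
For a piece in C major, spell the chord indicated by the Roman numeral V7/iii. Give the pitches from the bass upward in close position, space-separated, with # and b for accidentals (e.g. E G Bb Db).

B D# F# A

The slash means an applied dominant: we want the dominant of iii. In C major, iii is E minor, and its dominant is built on B.
Building a dominant seventh chord on B gives B-D#-F#-A.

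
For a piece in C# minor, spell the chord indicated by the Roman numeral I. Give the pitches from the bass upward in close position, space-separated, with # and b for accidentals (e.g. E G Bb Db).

C# E# G#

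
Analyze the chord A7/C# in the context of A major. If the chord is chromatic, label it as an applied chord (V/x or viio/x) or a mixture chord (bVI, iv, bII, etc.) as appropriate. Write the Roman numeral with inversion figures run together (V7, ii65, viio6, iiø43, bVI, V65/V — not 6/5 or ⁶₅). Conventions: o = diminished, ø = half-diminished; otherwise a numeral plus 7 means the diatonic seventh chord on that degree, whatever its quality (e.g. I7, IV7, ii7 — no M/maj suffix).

The pitches A-C#-E-G form a dominant seventh chord rooted on A.
A is not a diatonic chord root with this quality in A major, but it lies a perfect fifth above D (IV), so the chord functions as an applied dominant of IV.
With C# in the bass the chord is in first inversion, so the figured bass is 65.

V65/IV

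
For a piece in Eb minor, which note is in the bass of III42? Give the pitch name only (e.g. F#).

F

III in Eb minor has root Gb; the chord is Gb-Bb-Db-F.
The figure 42 means third inversion — the seventh is in the bass.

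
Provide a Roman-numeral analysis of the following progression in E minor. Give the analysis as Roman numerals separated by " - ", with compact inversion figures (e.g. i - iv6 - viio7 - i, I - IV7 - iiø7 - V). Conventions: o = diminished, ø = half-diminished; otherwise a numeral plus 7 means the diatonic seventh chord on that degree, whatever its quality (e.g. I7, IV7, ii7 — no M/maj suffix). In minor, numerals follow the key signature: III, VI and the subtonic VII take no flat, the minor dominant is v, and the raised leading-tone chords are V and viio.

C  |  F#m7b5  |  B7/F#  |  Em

VI - iiø7 - V43 - i

C: root C is the submediant; major triad there is VI.
F#m7b5: root F# is the supertonic; half-diminished seventh chord there is iiø7.
B7/F#: dominant seventh chord on B = scale degree 5 → V43.
Em: minor triad on E = scale degree 1 → i.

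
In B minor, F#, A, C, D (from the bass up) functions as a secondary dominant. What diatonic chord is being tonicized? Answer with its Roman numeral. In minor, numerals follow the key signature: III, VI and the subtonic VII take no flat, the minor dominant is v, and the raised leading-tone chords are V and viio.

VI

The chord is a dominant seventh chord on D.
A dominant resolves down a perfect fifth: D → G. In B minor, G is scale degree 6, i.e. VI.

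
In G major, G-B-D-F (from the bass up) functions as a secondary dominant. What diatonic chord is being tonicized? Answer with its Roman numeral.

IV

The chord is a dominant seventh chord on G.
A dominant resolves down a perfect fifth: G → C. In G major, C is scale degree 4, i.e. IV.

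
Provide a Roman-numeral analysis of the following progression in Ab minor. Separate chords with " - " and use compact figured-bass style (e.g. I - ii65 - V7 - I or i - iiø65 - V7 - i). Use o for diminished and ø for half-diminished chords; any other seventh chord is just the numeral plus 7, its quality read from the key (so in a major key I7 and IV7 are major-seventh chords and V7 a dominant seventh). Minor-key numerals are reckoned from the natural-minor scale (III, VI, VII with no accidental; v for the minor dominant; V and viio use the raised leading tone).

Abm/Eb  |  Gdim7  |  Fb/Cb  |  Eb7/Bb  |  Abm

Abm/Eb: minor triad on Ab = scale degree 1 → i64.
Gdim7 has root G, degree 7 in Ab minor, so viio7.
Fb/Cb: root Fb is the submediant; major triad there is VI64.
Eb7/Bb: dominant seventh chord on Eb = scale degree 5 → V43.
Abm: minor triad on Ab = scale degree 1 → i.

i64 - viio7 - VI64 - V43 - i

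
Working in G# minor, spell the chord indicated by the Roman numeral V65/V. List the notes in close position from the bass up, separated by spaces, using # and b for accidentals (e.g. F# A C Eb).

The slash means an applied dominant: we want the dominant of V. In G# minor, V is D# major, and its dominant is built on A#.
Building a dominant seventh chord on A# gives A#-C##-E#-G#.
With the 65 figure the chord is in first inversion; from the bass C## upward in close position it reads C##-E#-G#-A#.

C## E# G# A#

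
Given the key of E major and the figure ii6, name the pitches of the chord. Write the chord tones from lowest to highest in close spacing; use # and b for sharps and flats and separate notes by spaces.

A C# F#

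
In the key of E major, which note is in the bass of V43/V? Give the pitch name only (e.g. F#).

The applied chord V43/V is rooted on F#: F#-A#-C#-E.
The figure 43 means second inversion — the fifth is in the bass.

C#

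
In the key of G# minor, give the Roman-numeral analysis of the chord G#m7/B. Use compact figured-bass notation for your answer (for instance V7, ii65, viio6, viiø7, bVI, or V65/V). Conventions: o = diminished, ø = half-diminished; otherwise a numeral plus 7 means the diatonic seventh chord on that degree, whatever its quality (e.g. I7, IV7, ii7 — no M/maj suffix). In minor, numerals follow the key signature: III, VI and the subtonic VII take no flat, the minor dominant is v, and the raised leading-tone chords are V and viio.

i65

Stacked in thirds the chord is G#-B-D#-F#: a minor seventh chord on G#.
G# is scale degree 1 in G# minor, and a minor seventh chord on that degree is written i7.
With B in the bass the chord is in first inversion, so the figured bass is 65.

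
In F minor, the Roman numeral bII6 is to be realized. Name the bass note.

bII in F minor has root Gb; the chord is Gb-Bb-Db.
The figure 6 means first inversion — the third is in the bass.

Bb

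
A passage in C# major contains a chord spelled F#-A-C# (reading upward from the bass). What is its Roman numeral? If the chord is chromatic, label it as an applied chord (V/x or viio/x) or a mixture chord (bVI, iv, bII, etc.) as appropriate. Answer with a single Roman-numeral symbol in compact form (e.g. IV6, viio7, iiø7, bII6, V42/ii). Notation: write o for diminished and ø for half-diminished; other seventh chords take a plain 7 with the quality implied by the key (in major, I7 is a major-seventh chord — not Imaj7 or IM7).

Stacked in thirds the chord is F#-A-C#: a minor triad on F#.
F# is the fourth degree of C# major. This is the minor subdominant, borrowed from the parallel minor.

iv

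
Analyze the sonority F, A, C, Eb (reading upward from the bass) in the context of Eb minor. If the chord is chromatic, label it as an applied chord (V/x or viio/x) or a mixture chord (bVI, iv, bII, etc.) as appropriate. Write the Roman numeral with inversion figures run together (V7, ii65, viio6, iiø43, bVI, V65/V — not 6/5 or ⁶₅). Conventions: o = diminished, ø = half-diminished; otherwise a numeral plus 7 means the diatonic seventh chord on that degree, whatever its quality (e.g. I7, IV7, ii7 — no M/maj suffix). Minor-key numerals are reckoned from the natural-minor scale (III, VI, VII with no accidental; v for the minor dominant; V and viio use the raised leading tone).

Stacked in thirds the chord is F-A-C-Eb: a dominant seventh chord on F.
F is not a diatonic chord root with this quality in Eb minor, but it lies a perfect fifth above Bb (V), so the chord functions as an applied dominant of V.

V7/V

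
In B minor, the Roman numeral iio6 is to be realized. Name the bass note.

iio in B minor has root C#; the chord is C#-E-G.
The figure 6 means first inversion — the third is in the bass.

E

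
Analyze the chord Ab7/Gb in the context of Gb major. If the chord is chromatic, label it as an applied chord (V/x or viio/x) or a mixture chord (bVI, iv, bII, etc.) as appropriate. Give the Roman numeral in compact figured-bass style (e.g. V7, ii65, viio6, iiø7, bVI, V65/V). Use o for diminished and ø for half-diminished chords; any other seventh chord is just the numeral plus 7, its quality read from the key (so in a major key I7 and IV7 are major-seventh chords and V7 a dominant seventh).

V42/V

The pitches Ab-C-Eb-Gb form a dominant seventh chord rooted on Ab.
Ab is not a diatonic chord root with this quality in Gb major, but it lies a perfect fifth above Db (V), so the chord functions as an applied dominant of V.
With Gb in the bass the chord is in third inversion, so the figured bass is 42.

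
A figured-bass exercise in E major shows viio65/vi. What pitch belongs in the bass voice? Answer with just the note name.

D#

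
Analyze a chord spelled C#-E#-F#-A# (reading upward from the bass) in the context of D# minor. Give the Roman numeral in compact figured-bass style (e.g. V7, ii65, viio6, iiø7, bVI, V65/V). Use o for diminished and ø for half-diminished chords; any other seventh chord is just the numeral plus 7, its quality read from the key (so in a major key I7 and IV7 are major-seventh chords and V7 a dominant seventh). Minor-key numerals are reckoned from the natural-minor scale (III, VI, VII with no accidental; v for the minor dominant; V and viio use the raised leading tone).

III43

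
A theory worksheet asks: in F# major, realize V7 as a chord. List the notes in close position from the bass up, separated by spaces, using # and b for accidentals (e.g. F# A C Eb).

In F# major, the fifth degree is C#, and the diatonic chord built there is a dominant seventh chord.
Stacking thirds from C# gives C#-E#-G#-B.

C# E# G# B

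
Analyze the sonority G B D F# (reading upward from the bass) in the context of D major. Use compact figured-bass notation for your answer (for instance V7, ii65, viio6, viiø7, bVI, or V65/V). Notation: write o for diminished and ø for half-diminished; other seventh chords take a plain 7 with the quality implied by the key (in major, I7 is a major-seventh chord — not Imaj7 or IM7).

Stacked in thirds the chord is G-B-D-F#: a major seventh chord on G.
In D major, G is the subdominant; the diatonic major seventh chord there is IV7.

IV7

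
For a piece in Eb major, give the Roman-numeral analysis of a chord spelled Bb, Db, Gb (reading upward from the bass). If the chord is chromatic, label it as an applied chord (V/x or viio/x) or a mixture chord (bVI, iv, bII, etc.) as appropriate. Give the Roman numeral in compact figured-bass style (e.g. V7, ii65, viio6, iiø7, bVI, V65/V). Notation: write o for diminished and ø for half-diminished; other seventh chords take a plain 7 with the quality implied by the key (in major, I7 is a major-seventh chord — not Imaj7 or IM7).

bIII6

The pitches Gb-Bb-Db form a major triad rooted on Gb.
Gb is the lowered third degree of Eb major (diatonic 3 would be G). This is a major triad on the lowered third degree, borrowed from the parallel minor.
With Bb in the bass the chord is in first inversion, so the figured bass is 6.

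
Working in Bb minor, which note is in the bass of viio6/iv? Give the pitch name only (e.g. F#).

The applied chord viio6/iv is rooted on D: D-F-Ab.
The figure 6 means first inversion — the third is in the bass.

F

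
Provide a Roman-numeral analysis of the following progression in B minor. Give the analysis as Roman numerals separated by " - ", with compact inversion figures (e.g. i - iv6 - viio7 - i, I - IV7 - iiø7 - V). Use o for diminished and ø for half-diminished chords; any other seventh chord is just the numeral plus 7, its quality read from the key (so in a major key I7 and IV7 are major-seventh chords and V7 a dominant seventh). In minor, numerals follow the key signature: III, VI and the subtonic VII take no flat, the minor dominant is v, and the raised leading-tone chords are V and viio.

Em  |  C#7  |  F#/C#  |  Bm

Em: minor triad on E = scale degree 4 → iv.
C#7 is the secondary dominant of V (dominant seventh chord on C#): V7/V.
F#/C#: major triad on F# = scale degree 5 → V64.
Bm: root B is the tonic; minor triad there is i.

iv - V7/V - V64 - i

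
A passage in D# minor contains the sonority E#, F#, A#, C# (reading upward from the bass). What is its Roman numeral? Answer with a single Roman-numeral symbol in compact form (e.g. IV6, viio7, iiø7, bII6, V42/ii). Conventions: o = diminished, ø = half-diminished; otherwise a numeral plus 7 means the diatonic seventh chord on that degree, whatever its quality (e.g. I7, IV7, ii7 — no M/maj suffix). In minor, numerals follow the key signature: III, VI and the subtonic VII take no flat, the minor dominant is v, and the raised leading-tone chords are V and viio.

III42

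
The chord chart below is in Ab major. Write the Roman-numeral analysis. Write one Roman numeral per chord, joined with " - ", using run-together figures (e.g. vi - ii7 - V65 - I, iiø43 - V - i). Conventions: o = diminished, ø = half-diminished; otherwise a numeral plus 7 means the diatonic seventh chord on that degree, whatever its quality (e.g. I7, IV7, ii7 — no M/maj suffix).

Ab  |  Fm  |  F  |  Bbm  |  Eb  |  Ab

Ab: root Ab is the tonic; major triad there is I.
Fm: minor triad on F = scale degree 6 → vi.
F: chromatic; F is V of ii, so V/ii.
Bbm has root Bb, degree 2 in Ab major, so ii.
Eb has root Eb, degree 5 in Ab major, so V.
Ab: major triad on Ab = scale degree 1 → I.

I - vi - V/ii - ii - V - I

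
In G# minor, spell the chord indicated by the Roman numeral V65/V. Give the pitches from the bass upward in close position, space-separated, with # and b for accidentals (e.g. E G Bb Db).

C## E# G# A#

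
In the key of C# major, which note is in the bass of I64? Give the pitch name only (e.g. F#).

G#

I in C# major has root C#; the chord is C#-E#-G#.
The figure 64 means second inversion — the fifth is in the bass.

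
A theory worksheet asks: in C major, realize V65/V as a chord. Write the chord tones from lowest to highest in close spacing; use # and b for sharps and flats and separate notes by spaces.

F# A C D

V65/V is a secondary dominant — the dominant seventh of V. V in C major is G, so the applied chord's root is D, a perfect fifth above.
Building a dominant seventh chord on D gives D-F#-A-C.
The figured bass 65 indicates first inversion, placing the third (F#) in the bass: F#-A-C-D.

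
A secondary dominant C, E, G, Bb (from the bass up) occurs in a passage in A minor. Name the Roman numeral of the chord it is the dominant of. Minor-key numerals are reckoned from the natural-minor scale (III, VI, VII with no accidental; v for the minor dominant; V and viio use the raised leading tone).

The chord is a dominant seventh chord on C.
A dominant resolves down a perfect fifth: C → F. In A minor, F is scale degree 6, i.e. VI.

VI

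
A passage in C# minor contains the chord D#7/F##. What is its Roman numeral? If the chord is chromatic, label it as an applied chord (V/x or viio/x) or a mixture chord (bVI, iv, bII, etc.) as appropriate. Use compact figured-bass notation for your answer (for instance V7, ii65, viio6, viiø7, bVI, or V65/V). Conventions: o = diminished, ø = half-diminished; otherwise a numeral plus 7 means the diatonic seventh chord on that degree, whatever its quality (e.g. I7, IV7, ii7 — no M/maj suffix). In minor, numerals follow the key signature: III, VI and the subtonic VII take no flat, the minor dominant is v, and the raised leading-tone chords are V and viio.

The pitches D#-F##-A#-C# form a dominant seventh chord rooted on D#.
D# is not a diatonic chord root with this quality in C# minor, but it lies a perfect fifth above G# (V), so the chord functions as an applied dominant of V.
With F## in the bass the chord is in first inversion, so the figured bass is 65.

V65/V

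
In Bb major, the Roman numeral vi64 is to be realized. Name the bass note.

D

vi in Bb major has root G; the chord is G-Bb-D.
The figure 64 means second inversion — the fifth is in the bass.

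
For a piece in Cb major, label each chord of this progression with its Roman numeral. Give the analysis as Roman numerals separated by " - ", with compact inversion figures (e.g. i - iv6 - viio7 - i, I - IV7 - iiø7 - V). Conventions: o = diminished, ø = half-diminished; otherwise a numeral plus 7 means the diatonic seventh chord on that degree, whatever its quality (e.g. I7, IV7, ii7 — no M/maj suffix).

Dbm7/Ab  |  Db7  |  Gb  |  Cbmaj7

Dbm7/Ab: minor seventh chord on Db = scale degree 2 → ii43.
Db7 is the secondary dominant of V (dominant seventh chord on Db): V7/V.
Gb: major triad on Gb = scale degree 5 → V.
Cbmaj7 has root Cb, degree 1 in Cb major, so I7.

ii43 - V7/V - V - I7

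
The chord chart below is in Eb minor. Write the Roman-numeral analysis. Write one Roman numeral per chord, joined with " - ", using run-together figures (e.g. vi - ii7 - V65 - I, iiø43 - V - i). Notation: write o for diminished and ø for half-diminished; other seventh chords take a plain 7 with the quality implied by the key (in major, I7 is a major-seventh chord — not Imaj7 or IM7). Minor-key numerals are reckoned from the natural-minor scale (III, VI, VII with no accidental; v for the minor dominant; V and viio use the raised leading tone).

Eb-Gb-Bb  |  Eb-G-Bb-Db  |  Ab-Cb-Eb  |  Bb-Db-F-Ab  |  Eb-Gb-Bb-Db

i - V7/iv - iv - v7 - i7

Eb-Gb-Bb has root Eb, degree 1 in Eb minor, so i.
Eb-G-Bb-Db is the secondary dominant of iv (dominant seventh chord on Eb): V7/iv.
Ab-Cb-Eb: minor triad on Ab = scale degree 4 → iv.
Bb-Db-F-Ab has root Bb, degree 5 in Eb minor, so v7.
Eb-Gb-Bb-Db has root Eb, degree 1 in Eb minor, so i7.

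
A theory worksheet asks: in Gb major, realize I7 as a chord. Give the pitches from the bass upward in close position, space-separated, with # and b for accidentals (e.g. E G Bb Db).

Gb Bb Db F

The numeral's case and figure indicate a major seventh chord. In Gb major its root, scale degree 1, is Gb.
Stacking thirds from Gb gives Gb-Bb-Db-F.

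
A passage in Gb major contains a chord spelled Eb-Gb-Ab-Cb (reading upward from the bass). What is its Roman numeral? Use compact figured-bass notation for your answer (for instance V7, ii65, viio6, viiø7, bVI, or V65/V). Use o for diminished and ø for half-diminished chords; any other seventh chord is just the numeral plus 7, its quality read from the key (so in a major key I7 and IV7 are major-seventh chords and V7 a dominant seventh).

ii43

The pitches Ab-Cb-Eb-Gb form a minor seventh chord rooted on Ab.
In Gb major, Ab is the supertonic; the diatonic minor seventh chord there is ii7.
With Eb in the bass the chord is in second inversion, so the figured bass is 43.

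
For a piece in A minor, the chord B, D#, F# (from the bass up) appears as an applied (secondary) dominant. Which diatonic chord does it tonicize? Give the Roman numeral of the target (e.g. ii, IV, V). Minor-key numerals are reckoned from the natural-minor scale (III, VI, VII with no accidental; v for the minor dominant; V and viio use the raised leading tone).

V

The chord is a major triad on B.
A dominant resolves down a perfect fifth: B → E. In A minor, E is scale degree 5, i.e. V.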